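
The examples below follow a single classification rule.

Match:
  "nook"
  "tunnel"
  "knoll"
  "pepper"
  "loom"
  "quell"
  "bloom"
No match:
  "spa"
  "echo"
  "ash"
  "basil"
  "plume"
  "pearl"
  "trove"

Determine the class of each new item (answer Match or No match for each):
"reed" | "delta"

Match, No match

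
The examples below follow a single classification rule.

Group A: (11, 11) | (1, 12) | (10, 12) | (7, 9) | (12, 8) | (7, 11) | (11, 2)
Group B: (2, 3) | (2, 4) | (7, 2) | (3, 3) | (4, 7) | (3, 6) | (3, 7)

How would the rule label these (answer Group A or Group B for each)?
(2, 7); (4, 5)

Group B, Group B

The classifier is using: sum ≥ 13.
(2, 7) — 2+7 = 9, hence Group B.
(4, 5) — 4+5 = 9, hence Group B.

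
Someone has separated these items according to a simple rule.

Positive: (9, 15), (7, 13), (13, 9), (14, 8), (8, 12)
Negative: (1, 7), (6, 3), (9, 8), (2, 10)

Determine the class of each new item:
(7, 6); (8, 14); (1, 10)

Negative, Positive, Negative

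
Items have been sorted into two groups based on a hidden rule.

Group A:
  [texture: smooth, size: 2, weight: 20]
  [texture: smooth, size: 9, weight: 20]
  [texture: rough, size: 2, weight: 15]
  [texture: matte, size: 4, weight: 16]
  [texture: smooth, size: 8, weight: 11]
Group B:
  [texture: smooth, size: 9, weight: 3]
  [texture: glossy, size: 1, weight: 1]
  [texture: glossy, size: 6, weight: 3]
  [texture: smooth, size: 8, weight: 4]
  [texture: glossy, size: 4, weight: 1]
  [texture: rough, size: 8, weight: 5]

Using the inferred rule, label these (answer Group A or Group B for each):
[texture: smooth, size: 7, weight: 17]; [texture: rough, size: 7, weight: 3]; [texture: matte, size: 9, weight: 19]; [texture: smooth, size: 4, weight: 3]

Group A, Group B, Group A, Group B

The distinguishing property — weight ≥ 11 — holds for all the 'Group A' cases and none of the 'Group B' cases.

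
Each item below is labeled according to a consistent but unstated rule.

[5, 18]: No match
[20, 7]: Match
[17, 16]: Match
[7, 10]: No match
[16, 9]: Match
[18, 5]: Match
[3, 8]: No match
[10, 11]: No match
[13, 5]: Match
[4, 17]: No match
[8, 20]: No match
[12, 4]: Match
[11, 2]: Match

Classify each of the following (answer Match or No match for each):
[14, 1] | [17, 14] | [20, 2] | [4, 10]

A rule that fits every label: first > second — true of each 'Match' example, false of each 'No match' one.
[14, 1] → 14 > 1 → Match. [17, 14] → 17 > 14 → Match. [20, 2] → 20 > 2 → Match. [4, 10] → 4 < 10 → No match.

Match, Match, Match, No match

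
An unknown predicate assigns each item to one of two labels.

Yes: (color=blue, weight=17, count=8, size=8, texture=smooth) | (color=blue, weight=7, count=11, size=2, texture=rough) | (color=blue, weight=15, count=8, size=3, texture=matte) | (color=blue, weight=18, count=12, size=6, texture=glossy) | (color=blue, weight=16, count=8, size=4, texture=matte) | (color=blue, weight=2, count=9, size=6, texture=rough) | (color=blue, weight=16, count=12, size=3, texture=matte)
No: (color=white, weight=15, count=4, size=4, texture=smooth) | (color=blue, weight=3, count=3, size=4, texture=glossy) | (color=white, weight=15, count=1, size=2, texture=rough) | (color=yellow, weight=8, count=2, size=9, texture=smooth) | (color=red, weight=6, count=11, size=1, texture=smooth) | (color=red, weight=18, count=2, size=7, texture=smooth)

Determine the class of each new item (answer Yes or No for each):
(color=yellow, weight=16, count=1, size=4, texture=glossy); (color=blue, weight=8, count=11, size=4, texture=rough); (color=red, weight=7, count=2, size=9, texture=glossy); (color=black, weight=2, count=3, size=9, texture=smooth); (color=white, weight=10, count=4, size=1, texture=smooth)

The common property of the 'Yes' items is: color is blue AND count ≥ 4. No 'No' item has it.
(color=yellow, weight=16, count=1, size=4, texture=glossy) — color is yellow, count = 1, hence No.
(color=blue, weight=8, count=11, size=4, texture=rough) — color is blue, count = 11, hence Yes.
(color=red, weight=7, count=2, size=9, texture=glossy) — color is red, count = 2, hence No.
(color=black, weight=2, count=3, size=9, texture=smooth) — color is black, count = 3, hence No.
(color=white, weight=10, count=4, size=1, texture=smooth) — color is white, count = 4, hence No.

No, Yes, No, No, No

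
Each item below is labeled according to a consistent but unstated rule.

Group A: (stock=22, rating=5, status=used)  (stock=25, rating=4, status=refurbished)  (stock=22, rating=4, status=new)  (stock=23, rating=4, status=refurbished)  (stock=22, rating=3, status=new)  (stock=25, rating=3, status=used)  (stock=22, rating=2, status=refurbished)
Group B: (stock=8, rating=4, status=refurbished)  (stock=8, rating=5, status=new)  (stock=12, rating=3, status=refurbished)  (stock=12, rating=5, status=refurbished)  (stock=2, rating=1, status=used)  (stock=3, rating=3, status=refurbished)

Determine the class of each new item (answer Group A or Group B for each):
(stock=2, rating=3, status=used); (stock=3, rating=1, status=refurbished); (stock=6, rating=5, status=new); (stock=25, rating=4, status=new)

Group B, Group B, Group B, Group A

The common property of the 'Group A' items is: stock ≥ 22. No 'Group B' item has it.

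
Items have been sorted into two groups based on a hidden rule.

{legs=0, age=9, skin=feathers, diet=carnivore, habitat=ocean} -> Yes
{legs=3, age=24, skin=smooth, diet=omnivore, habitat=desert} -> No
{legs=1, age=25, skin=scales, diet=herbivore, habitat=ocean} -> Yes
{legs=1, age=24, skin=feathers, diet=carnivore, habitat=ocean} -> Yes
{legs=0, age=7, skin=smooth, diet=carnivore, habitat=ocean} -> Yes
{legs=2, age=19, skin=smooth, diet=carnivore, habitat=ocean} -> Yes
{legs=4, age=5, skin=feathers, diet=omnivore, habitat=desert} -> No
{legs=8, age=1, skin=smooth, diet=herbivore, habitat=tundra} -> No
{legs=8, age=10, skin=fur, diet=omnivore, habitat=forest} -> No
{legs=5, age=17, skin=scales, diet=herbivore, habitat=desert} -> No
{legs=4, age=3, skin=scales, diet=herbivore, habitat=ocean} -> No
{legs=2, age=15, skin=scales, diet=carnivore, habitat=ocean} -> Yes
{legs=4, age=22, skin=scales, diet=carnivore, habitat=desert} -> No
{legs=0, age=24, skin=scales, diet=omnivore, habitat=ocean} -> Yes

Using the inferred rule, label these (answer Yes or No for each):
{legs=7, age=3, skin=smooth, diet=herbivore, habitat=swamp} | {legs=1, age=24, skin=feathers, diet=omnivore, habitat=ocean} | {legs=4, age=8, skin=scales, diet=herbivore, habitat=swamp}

No, Yes, No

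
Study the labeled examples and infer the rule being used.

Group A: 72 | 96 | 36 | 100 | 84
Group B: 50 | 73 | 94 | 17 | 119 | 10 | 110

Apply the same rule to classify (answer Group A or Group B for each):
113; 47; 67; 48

Group B, Group B, Group B, Group A

A rule that fits every label: multiple of 4 — true of each 'Group A' example, false of each 'Group B' one.
113 → 113 = 4·28 + 1 → Group B. 47 → 47 = 4·11 + 3 → Group B. 67 → 67 = 4·16 + 3 → Group B. 48 → 48 = 4·12 → Group A.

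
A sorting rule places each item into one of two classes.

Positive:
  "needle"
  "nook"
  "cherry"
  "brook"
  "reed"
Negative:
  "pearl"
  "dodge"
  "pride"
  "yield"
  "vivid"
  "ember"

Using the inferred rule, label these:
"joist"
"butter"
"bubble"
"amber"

'Positive' ⟺ has a double letter.
"joist": Negative (no doubled letter).
"butter": Positive ('tt' doubled).
"bubble": Positive ('bb' doubled).
"amber": Negative (no doubled letter).

Negative, Positive, Positive, Negative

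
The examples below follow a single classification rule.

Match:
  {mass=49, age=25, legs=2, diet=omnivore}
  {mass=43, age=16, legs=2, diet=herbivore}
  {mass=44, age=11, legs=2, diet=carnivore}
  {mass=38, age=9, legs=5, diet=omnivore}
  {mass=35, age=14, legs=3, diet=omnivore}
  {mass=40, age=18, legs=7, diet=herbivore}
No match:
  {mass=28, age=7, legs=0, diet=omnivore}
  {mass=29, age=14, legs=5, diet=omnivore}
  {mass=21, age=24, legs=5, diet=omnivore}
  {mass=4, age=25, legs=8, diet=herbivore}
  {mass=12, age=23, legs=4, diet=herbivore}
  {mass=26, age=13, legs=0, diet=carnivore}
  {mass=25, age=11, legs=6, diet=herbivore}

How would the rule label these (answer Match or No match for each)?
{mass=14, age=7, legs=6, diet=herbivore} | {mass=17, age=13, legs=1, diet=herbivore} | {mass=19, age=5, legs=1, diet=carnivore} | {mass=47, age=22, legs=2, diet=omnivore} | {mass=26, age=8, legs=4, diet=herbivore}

The pattern is that an item is 'Match' exactly when: mass ≥ 35.
{mass=14, age=7, legs=6, diet=herbivore} → mass = 14 → No match.
{mass=17, age=13, legs=1, diet=herbivore} → mass = 17 → No match.
{mass=19, age=5, legs=1, diet=carnivore} → mass = 19 → No match.
{mass=47, age=22, legs=2, diet=omnivore} → mass = 47 → Match.
{mass=26, age=8, legs=4, diet=herbivore} → mass = 26 → No match.

No match, No match, No match, Match, No match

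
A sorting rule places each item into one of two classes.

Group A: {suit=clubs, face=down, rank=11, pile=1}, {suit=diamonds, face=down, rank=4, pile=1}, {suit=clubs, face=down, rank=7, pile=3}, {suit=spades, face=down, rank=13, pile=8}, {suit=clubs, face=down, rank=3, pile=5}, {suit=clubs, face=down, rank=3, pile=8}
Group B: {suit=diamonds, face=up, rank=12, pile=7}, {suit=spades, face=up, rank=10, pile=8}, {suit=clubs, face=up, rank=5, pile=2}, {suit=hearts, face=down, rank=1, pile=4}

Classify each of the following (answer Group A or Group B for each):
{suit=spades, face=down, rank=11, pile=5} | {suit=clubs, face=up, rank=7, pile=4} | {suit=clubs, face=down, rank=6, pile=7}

The rule appears to be: face is down AND rank ≥ 3.

Group A, Group B, Group A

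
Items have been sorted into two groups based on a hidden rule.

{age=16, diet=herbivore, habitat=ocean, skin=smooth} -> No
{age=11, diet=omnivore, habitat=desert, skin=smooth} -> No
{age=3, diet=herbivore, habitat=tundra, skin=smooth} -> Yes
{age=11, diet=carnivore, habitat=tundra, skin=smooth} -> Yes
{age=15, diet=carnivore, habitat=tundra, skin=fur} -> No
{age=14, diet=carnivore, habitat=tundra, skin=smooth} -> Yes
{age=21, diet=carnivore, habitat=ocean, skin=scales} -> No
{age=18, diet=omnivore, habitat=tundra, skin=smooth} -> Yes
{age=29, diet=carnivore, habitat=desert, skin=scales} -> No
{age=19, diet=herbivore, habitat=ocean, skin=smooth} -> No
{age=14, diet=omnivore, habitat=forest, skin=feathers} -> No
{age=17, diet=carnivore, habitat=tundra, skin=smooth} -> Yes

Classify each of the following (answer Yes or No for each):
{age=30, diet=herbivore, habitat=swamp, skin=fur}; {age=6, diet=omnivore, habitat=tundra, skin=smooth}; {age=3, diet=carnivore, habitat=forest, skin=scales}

The classifier is using: skin is smooth AND habitat is tundra.
{age=30, diet=herbivore, habitat=swamp, skin=fur}: skin is fur, habitat is swamp, does not satisfy this → No.
{age=6, diet=omnivore, habitat=tundra, skin=smooth}: skin is smooth, habitat is tundra, satisfies this → Yes.
{age=3, diet=carnivore, habitat=forest, skin=scales}: skin is scales, habitat is forest, does not satisfy this → No.

No, Yes, No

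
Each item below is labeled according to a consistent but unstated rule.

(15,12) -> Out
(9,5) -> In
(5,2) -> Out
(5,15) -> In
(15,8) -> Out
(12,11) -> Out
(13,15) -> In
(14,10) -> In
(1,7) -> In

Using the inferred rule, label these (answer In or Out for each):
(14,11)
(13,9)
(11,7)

Out, In, In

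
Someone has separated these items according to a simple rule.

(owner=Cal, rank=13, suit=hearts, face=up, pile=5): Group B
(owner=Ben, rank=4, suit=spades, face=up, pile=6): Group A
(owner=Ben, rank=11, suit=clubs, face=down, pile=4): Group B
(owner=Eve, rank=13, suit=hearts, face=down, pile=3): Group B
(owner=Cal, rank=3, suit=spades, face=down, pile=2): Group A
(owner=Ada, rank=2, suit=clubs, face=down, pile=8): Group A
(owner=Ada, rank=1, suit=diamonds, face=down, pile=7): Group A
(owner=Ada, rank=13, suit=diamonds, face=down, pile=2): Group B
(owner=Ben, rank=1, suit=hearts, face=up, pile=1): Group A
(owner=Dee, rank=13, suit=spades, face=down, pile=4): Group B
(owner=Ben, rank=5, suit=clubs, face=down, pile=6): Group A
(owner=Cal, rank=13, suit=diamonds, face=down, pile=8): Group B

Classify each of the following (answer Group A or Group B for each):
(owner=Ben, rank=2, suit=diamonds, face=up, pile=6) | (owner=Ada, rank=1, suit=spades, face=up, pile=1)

A rule that fits every label: rank ≤ 5 — true of each 'Group A' example, false of each 'Group B' one.
(owner=Ben, rank=2, suit=diamonds, face=up, pile=6): rank = 2, meets the rule → Group A. (owner=Ada, rank=1, suit=spades, face=up, pile=1): rank = 1, meets the rule → Group A.

Group A, Group A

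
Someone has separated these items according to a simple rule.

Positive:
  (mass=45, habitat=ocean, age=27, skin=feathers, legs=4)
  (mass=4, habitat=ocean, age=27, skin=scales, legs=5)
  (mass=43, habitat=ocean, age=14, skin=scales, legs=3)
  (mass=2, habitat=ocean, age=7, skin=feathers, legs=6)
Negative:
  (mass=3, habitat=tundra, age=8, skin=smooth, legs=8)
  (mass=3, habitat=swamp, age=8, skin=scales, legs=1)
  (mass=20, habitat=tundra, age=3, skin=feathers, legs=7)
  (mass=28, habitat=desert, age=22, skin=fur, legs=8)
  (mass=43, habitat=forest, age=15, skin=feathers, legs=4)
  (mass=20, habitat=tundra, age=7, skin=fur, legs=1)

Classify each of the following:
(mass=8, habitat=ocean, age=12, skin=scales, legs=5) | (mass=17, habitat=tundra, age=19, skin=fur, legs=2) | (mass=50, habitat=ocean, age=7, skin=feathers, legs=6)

Positive, Negative, Positive

'Positive' ⟺ habitat is ocean.
(mass=8, habitat=ocean, age=12, skin=scales, legs=5) → habitat is ocean → Positive. (mass=17, habitat=tundra, age=19, skin=fur, legs=2) → habitat is tundra → Negative. (mass=50, habitat=ocean, age=7, skin=feathers, legs=6) → habitat is ocean → Positive.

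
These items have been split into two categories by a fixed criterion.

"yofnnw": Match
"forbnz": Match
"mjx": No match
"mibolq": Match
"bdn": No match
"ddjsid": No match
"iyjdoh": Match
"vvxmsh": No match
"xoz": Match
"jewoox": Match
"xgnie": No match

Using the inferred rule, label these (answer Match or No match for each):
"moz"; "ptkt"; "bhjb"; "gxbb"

Match, No match, No match, No match

Checking candidate rules against both groups, what survives is: contains 'o'.
"moz" → has 'o' → Match. "ptkt" → no 'o' → No match. "bhjb" → no 'o' → No match. "gxbb" → no 'o' → No match.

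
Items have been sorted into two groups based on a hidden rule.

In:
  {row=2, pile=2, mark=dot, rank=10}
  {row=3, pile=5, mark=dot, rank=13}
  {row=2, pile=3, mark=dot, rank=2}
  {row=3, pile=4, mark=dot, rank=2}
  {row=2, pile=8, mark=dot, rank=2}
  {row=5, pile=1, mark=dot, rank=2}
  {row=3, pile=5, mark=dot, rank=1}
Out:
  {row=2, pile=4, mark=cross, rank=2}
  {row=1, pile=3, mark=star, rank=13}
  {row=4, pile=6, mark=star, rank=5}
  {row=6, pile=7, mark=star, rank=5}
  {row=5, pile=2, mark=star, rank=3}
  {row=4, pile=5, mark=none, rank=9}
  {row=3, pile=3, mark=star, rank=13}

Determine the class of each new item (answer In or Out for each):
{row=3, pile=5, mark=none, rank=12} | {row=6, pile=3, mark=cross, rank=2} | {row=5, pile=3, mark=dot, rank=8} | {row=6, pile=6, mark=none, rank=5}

Out, Out, In, Out

Rule: mark is dot. This holds for each 'In' example and fails for each 'Out' one.
{row=3, pile=5, mark=none, rank=12}: mark is none — does not satisfy this, so Out. {row=6, pile=3, mark=cross, rank=2}: mark is cross — does not satisfy this, so Out. {row=5, pile=3, mark=dot, rank=8}: mark is dot — qualifies, so In. {row=6, pile=6, mark=none, rank=5}: mark is none — does not satisfy this, so Out.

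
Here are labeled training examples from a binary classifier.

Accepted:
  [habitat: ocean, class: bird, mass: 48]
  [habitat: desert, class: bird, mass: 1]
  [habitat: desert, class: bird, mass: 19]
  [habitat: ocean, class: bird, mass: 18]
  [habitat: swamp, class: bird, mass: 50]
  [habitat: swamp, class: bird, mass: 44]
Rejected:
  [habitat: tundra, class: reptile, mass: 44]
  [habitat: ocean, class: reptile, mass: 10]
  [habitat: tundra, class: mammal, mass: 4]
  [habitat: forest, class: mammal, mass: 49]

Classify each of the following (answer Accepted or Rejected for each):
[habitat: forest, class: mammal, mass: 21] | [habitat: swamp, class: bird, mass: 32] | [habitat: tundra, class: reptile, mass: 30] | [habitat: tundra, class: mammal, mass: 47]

Every 'Accepted' example satisfies: class is bird. None of the 'Rejected' examples do.
[habitat: forest, class: mammal, mass: 21] — class is mammal, hence Rejected.
[habitat: swamp, class: bird, mass: 32] — class is bird, hence Accepted.
[habitat: tundra, class: reptile, mass: 30] — class is reptile, hence Rejected.
[habitat: tundra, class: mammal, mass: 47] — class is mammal, hence Rejected.

Rejected, Accepted, Rejected, Rejected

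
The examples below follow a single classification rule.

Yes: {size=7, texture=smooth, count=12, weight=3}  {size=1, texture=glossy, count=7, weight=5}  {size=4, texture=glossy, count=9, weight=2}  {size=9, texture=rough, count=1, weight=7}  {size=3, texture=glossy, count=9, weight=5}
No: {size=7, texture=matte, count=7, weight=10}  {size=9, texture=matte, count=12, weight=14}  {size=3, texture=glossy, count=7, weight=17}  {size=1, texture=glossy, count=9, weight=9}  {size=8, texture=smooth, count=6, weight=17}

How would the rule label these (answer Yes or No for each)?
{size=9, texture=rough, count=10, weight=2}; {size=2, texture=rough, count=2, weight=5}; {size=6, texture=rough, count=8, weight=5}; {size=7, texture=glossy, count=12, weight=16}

Yes, Yes, Yes, No

The distinguishing property — weight ≤ 7 — holds for all the 'Yes' cases and none of the 'No' cases.
{size=9, texture=rough, count=10, weight=2}: weight = 2, matches → Yes.
{size=2, texture=rough, count=2, weight=5}: weight = 5, matches → Yes.
{size=6, texture=rough, count=8, weight=5}: weight = 5, matches → Yes.
{size=7, texture=glossy, count=12, weight=16}: weight = 16, fails the rule → No.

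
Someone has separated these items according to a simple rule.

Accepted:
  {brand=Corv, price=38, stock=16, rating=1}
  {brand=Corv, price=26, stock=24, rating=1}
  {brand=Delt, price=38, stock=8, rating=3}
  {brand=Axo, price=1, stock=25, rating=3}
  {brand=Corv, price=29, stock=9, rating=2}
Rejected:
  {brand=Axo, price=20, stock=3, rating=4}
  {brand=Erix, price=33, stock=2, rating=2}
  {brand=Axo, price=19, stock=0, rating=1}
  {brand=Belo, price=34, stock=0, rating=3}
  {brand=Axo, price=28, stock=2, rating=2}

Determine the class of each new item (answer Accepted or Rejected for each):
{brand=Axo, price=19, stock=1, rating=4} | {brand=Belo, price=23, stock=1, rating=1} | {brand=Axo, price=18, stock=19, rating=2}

All 'Accepted' examples share one property — stock ≥ 8 — and every 'Rejected' example lacks it.

Rejected, Rejected, Accepted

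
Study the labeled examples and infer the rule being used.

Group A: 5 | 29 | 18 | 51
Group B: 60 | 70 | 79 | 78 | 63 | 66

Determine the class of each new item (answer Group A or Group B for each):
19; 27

All 'Group A' examples share one property — at most 51 — and every 'Group B' example lacks it.
19: 19 ≤ 51, passes → Group A.
27: 27 ≤ 51, passes → Group A.

Group A, Group A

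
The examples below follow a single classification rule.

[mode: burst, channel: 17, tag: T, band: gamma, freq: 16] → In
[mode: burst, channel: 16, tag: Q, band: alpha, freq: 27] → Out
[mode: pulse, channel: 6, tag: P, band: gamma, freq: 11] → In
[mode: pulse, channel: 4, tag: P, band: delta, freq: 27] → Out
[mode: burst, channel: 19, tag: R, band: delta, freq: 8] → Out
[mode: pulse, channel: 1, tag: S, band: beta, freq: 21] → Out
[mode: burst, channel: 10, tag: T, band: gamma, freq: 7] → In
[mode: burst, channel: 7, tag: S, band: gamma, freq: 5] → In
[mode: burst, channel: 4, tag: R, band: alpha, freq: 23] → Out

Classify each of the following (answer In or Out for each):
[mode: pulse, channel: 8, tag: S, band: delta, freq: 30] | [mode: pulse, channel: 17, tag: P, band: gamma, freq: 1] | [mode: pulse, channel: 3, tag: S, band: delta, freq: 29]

Out, In, Out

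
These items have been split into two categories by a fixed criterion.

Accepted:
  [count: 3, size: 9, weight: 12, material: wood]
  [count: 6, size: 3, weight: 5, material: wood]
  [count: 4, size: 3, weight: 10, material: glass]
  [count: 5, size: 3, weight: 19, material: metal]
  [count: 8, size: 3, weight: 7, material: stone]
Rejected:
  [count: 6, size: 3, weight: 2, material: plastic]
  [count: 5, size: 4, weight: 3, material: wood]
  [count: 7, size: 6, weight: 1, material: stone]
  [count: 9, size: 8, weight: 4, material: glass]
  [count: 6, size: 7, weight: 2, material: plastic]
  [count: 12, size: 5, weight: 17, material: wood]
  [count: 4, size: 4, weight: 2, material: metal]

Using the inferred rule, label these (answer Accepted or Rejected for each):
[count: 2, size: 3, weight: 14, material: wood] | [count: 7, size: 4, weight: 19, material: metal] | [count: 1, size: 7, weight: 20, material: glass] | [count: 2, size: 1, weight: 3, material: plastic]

The classifier is using: weight ≥ 4 AND count ≤ 8.
[count: 2, size: 3, weight: 14, material: wood] → weight = 14, count = 2 → Accepted.
[count: 7, size: 4, weight: 19, material: metal] → weight = 19, count = 7 → Accepted.
[count: 1, size: 7, weight: 20, material: glass] → weight = 20, count = 1 → Accepted.
[count: 2, size: 1, weight: 3, material: plastic] → weight = 3, count = 2 → Rejected.

Accepted, Accepted, Accepted, Rejected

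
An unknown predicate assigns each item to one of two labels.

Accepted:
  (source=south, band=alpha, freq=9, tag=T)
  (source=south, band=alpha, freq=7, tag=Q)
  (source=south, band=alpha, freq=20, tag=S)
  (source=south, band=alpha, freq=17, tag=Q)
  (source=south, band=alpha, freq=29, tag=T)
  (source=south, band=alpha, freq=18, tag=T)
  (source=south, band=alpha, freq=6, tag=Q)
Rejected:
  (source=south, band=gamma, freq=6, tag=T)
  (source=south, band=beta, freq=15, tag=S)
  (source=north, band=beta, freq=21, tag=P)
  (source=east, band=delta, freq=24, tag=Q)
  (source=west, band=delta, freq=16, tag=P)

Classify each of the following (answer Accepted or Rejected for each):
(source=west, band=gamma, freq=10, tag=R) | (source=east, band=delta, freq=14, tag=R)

Rejected, Rejected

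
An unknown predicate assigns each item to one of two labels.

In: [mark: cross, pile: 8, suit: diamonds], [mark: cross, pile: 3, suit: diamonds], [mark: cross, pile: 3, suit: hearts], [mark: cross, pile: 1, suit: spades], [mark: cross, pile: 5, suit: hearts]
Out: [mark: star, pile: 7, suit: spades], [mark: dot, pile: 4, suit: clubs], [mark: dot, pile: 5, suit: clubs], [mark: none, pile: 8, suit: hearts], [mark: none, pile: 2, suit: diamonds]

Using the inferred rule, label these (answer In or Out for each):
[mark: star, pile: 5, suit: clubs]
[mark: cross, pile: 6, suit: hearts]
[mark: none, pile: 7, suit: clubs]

Out, In, Out

Rule: mark is cross. This holds for each 'In' example and fails for each 'Out' one.
[mark: star, pile: 5, suit: clubs] — mark is star, hence Out.
[mark: cross, pile: 6, suit: hearts] — mark is cross, hence In.
[mark: none, pile: 7, suit: clubs] — mark is none, hence Out.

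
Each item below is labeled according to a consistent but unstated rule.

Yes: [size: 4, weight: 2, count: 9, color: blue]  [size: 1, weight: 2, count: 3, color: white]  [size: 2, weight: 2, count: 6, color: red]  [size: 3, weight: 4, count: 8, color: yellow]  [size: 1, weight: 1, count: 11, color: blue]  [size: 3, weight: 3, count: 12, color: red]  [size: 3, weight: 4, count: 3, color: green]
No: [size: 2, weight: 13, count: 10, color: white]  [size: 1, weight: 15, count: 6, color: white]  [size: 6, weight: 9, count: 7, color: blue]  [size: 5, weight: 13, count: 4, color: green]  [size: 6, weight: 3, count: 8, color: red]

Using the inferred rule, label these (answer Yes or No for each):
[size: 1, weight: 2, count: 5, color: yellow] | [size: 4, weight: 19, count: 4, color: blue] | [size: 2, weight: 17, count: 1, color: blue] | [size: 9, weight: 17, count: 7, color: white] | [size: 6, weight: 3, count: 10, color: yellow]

Yes, No, No, No, No

The classifier is using: weight ≤ 4 AND size ≤ 4.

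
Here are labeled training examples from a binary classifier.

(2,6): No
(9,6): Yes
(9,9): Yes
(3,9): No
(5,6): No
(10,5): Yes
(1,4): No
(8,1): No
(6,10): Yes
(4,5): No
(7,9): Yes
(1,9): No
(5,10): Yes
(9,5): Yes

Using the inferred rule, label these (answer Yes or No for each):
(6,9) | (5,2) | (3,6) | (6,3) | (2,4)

All 'Yes' examples share one property — sum ≥ 14 — and every 'No' example lacks it.
(6,9) → 6+9 = 15 → Yes.
(5,2) → 5+2 = 7 → No.
(3,6) → 3+6 = 9 → No.
(6,3) → 6+3 = 9 → No.
(2,4) → 2+4 = 6 → No.

Yes, No, No, No, No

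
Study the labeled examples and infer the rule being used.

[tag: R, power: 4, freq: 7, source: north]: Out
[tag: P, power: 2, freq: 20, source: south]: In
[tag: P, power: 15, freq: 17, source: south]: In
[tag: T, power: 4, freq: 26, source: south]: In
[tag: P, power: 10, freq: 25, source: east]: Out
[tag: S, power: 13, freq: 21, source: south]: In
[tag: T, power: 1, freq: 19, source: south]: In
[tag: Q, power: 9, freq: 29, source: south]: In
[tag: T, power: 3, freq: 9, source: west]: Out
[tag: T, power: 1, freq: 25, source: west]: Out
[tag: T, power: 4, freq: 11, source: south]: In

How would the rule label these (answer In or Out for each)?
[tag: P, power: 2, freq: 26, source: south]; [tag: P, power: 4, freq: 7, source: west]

The simplest hypothesis consistent with all the labels is: source is south.
In: [tag: P, power: 2, freq: 26, source: south], since source is south. Out: [tag: P, power: 4, freq: 7, source: west], since source is west.

In, Out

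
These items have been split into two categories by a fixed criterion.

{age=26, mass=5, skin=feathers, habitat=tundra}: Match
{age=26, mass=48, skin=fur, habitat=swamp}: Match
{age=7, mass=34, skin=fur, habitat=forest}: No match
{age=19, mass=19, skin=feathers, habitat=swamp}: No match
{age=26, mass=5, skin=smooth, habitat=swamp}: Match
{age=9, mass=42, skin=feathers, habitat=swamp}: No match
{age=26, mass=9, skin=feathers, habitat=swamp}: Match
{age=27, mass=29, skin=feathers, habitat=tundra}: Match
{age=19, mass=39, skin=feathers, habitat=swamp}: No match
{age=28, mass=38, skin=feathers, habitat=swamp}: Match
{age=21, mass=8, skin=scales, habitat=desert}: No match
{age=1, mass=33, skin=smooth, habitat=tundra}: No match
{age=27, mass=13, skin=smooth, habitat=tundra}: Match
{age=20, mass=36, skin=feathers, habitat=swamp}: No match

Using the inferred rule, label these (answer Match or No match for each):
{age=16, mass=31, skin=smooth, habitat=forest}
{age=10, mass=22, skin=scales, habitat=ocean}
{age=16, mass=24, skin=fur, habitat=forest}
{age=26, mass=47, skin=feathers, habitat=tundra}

No match, No match, No match, Match

The distinguishing property — age ≥ 26 — holds for all the 'Match' cases and none of the 'No match' cases.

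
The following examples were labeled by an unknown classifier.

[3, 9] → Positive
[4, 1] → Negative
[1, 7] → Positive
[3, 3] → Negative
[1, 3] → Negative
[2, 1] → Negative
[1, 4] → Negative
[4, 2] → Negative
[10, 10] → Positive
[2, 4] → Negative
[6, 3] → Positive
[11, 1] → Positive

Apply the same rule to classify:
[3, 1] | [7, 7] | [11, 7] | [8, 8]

Negative, Positive, Positive, Positive

The distinguishing property — sum ≥ 8 — holds for all the 'Positive' cases and none of the 'Negative' cases.
[3, 1]: Negative (3+1 = 4). [7, 7]: Positive (7+7 = 14). [11, 7]: Positive (11+7 = 18). [8, 8]: Positive (8+8 = 16).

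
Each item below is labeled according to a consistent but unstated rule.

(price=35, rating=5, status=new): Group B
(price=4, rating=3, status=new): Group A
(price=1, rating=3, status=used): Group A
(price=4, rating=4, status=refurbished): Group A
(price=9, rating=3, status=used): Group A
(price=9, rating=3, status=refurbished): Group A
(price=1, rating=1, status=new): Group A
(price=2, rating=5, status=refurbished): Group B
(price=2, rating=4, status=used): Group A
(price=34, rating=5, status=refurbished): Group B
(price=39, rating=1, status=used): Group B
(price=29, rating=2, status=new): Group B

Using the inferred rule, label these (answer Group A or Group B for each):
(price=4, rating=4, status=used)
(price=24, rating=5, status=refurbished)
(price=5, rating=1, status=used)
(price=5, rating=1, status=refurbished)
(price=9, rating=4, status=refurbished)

Group A, Group B, Group A, Group A, Group A

The classifier is using: rating ≤ 4 AND price ≤ 9.
(price=4, rating=4, status=used) — rating = 4, price = 4, hence Group A.
(price=24, rating=5, status=refurbished) — rating = 5, price = 24, hence Group B.
(price=5, rating=1, status=used) — rating = 1, price = 5, hence Group A.
(price=5, rating=1, status=refurbished) — rating = 1, price = 5, hence Group A.
(price=9, rating=4, status=refurbished) — rating = 4, price = 9, hence Group A.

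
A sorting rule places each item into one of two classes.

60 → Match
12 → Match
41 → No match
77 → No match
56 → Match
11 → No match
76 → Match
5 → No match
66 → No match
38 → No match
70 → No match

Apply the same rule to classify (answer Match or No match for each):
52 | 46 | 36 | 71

The distinguishing property — multiple of 4 — holds for all the 'Match' cases and none of the 'No match' cases.

Match, No match, Match, No match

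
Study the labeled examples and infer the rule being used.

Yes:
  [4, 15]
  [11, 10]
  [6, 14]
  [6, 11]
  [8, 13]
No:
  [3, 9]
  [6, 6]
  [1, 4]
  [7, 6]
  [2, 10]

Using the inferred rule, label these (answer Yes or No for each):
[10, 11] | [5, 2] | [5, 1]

Yes, No, No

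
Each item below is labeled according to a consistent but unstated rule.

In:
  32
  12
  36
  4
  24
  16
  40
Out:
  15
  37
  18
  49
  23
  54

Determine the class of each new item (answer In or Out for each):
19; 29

The simplest hypothesis consistent with all the labels is: multiple of 4.
19 → 19 = 4·4 + 3 → Out.
29 → 29 = 4·7 + 1 → Out.

Out, Out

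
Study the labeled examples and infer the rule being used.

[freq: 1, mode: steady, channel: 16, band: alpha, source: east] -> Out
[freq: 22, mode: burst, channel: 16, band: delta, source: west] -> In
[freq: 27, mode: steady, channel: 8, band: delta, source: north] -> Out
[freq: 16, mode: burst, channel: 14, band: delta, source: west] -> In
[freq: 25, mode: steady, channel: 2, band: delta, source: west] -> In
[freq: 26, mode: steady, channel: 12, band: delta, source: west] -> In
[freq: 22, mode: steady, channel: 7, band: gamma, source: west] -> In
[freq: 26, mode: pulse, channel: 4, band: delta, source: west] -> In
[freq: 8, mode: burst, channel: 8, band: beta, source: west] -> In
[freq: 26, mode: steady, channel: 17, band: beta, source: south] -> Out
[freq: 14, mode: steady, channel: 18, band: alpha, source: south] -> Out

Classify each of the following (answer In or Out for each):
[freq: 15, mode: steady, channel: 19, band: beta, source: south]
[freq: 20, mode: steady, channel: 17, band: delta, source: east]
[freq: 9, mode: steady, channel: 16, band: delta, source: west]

Out, Out, In

Comparing the two groups points to one rule — source is west.
[freq: 15, mode: steady, channel: 19, band: beta, source: south] → source is south → Out. [freq: 20, mode: steady, channel: 17, band: delta, source: east] → source is east → Out. [freq: 9, mode: steady, channel: 16, band: delta, source: west] → source is west → In.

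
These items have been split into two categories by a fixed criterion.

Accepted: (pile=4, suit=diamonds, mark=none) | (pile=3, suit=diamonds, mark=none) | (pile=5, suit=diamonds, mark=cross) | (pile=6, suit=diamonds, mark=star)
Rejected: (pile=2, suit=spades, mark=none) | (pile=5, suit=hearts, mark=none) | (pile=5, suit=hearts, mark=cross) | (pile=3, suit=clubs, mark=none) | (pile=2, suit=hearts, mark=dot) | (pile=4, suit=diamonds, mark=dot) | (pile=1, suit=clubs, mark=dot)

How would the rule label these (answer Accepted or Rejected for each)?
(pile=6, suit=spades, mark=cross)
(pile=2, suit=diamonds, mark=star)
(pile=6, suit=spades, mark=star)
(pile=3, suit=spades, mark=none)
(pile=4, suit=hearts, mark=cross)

Rejected, Accepted, Rejected, Rejected, Rejected

A rule that fits every label: mark is not dot AND suit is diamonds — true of each 'Accepted' example, false of each 'Rejected' one.
(pile=6, suit=spades, mark=cross): mark is cross, suit is spades — fails the rule, so Rejected. (pile=2, suit=diamonds, mark=star): mark is star, suit is diamonds — qualifies, so Accepted. (pile=6, suit=spades, mark=star): mark is star, suit is spades — fails the rule, so Rejected. (pile=3, suit=spades, mark=none): mark is none, suit is spades — fails the rule, so Rejected. (pile=4, suit=hearts, mark=cross): mark is cross, suit is hearts — fails the rule, so Rejected.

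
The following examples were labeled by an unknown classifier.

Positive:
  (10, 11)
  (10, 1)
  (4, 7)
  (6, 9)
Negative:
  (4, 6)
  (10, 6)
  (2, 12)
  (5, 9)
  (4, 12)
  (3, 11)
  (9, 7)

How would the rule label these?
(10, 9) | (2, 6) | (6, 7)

The rule appears to be: sum is odd.
(10, 9) → 10+9 = 19 → Positive.
(2, 6) → 2+6 = 8 → Negative.
(6, 7) → 6+7 = 13 → Positive.

Positive, Negative, Positive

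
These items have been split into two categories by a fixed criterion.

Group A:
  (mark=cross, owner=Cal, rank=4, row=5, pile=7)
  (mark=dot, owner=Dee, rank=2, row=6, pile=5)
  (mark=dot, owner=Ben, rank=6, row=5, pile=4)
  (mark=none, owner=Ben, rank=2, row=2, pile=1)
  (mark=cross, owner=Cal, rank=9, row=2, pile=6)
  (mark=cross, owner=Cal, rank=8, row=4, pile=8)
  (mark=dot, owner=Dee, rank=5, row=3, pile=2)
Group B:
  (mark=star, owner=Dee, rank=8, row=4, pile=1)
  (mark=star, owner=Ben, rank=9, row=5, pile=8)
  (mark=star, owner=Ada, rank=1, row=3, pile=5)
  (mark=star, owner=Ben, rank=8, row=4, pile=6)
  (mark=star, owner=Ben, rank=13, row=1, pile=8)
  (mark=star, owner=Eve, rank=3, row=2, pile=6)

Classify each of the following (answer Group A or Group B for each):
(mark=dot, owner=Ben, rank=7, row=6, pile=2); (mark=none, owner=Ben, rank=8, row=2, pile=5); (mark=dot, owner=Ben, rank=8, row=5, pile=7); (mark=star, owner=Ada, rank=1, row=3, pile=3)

Comparing the two groups points to one rule — mark is not star.
(mark=dot, owner=Ben, rank=7, row=6, pile=2): mark is dot, checks out → Group A.
(mark=none, owner=Ben, rank=8, row=2, pile=5): mark is none, checks out → Group A.
(mark=dot, owner=Ben, rank=8, row=5, pile=7): mark is dot, checks out → Group A.
(mark=star, owner=Ada, rank=1, row=3, pile=3): mark is star, lacks this property → Group B.

Group A, Group A, Group A, Group B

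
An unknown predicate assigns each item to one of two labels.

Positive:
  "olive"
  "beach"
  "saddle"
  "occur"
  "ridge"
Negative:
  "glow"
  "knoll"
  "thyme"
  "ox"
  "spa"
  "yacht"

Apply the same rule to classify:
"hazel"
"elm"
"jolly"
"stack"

The rule appears to be: has ≥ 2 vowels.
"hazel": 2 vowels — satisfies this, so Positive. "elm": 1 vowel — does not fit, so Negative. "jolly": 1 vowel — does not fit, so Negative. "stack": 1 vowel — does not fit, so Negative.

Positive, Negative, Negative, Negative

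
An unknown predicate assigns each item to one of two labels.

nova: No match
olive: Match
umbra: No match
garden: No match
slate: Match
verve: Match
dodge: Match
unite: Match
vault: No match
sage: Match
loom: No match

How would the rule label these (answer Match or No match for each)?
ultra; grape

No match, Match

Looking at the examples, the only property every 'Match' case has and every 'No match' case lacks is: ends with 'e'.
ultra — ends with 'a', hence No match. grape — ends with 'e', hence Match.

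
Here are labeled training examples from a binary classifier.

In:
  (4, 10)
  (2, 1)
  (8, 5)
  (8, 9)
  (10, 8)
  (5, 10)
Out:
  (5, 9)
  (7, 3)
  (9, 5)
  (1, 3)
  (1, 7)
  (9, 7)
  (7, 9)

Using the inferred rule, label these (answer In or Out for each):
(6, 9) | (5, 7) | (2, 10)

In, Out, In

The classifier is using: product is even.
In: (6, 9), since 6·9 = 54. Out: (5, 7), since 5·7 = 35. In: (2, 10), since 2·10 = 20.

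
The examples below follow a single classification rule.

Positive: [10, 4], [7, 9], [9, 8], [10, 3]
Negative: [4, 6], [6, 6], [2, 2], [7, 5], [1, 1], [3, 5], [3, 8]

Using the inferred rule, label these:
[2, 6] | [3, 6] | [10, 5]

Negative, Negative, Positive

One predicate separates the groups cleanly: sum ≥ 13.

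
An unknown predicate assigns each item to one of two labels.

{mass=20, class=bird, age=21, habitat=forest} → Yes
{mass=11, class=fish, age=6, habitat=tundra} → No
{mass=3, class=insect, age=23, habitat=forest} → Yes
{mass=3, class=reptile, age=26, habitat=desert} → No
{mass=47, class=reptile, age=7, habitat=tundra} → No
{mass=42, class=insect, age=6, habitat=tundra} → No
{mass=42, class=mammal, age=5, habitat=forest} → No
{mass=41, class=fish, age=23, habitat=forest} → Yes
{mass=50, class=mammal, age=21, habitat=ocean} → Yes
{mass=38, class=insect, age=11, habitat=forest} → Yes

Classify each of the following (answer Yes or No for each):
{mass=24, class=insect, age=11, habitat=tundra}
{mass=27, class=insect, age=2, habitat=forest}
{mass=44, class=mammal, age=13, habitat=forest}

The distinguishing property — age ≥ 11 AND age ≤ 23 — holds for all the 'Yes' cases and none of the 'No' cases.
{mass=24, class=insect, age=11, habitat=tundra}: Yes (age = 11). {mass=27, class=insect, age=2, habitat=forest}: No (age = 2). {mass=44, class=mammal, age=13, habitat=forest}: Yes (age = 13).

Yes, No, Yes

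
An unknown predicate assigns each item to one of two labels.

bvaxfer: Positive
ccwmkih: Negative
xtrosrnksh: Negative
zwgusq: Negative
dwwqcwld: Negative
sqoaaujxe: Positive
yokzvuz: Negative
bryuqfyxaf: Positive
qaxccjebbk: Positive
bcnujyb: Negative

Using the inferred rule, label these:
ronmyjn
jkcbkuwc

'Positive' ⟺ contains 'a'.
Negative: ronmyjn, since no 'a'.
Negative: jkcbkuwc, since no 'a'.

Negative, Negative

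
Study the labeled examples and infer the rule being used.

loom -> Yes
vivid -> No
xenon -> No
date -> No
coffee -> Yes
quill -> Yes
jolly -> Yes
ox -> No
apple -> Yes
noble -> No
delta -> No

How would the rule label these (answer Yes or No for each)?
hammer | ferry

The rule appears to be: has a double letter.
hammer: Yes ('mm' doubled). ferry: Yes ('rr' doubled).

Yes, Yes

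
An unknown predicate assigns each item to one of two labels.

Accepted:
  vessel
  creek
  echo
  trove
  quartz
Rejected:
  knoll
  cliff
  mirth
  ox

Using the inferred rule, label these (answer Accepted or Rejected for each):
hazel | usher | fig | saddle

Accepted, Accepted, Rejected, Accepted

The simplest hypothesis consistent with all the labels is: has ≥ 2 vowels.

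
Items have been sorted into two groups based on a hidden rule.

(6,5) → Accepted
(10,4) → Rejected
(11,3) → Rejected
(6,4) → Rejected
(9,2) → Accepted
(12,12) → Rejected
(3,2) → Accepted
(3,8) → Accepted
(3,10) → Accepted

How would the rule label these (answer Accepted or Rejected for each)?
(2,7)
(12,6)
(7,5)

Looking at the examples, the only property every 'Accepted' case has and every 'Rejected' case lacks is: sum is odd.
(2,7): Accepted (2+7 = 9).
(12,6): Rejected (12+6 = 18).
(7,5): Rejected (7+5 = 12).

Accepted, Rejected, Rejected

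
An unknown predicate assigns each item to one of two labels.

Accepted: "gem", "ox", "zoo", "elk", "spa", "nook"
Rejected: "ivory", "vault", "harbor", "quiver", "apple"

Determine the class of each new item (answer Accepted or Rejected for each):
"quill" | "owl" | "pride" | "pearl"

Rejected, Accepted, Rejected, Rejected

All 'Accepted' examples share one property — length ≤ 4 — and every 'Rejected' example lacks it.
Rejected: "quill", since length 5.
Accepted: "owl", since length 3.
Rejected: "pride", since length 5.
Rejected: "pearl", since length 5.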